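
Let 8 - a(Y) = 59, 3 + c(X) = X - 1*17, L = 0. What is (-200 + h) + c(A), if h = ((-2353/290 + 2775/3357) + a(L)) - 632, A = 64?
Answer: -274628647/324510 ≈ -846.29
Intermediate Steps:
c(X) = -20 + X (c(X) = -3 + (X - 1*17) = -3 + (X - 17) = -3 + (-17 + X) = -20 + X)
a(Y) = -51 (a(Y) = 8 - 1*59 = 8 - 59 = -51)
h = -224005087/324510 (h = ((-2353/290 + 2775/3357) - 51) - 632 = ((-2353*1/290 + 2775*(1/3357)) - 51) - 632 = ((-2353/290 + 925/1119) - 51) - 632 = (-2364757/324510 - 51) - 632 = -18914767/324510 - 632 = -224005087/324510 ≈ -690.29)
(-200 + h) + c(A) = (-200 - 224005087/324510) + (-20 + 64) = -288907087/324510 + 44 = -274628647/324510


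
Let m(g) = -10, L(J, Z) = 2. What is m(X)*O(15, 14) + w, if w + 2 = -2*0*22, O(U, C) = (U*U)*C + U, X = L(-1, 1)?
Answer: -31652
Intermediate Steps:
X = 2
O(U, C) = U + C*U² (O(U, C) = U²*C + U = C*U² + U = U + C*U²)
w = -2 (w = -2 - 2*0*22 = -2 + 0*22 = -2 + 0 = -2)
m(X)*O(15, 14) + w = -150*(1 + 14*15) - 2 = -150*(1 + 210) - 2 = -150*211 - 2 = -10*3165 - 2 = -31650 - 2 = -31652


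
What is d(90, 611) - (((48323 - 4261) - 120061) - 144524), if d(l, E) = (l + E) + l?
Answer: 221314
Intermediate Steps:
d(l, E) = E + 2*l (d(l, E) = (E + l) + l = E + 2*l)
d(90, 611) - (((48323 - 4261) - 120061) - 144524) = (611 + 2*90) - (((48323 - 4261) - 120061) - 144524) = (611 + 180) - ((44062 - 120061) - 144524) = 791 - (-75999 - 144524) = 791 - 1*(-220523) = 791 + 220523 = 221314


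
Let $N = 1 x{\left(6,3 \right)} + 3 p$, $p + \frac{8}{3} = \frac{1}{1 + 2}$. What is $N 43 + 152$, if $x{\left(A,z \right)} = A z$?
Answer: $625$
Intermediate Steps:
$p = - \frac{7}{3}$ ($p = - \frac{8}{3} + \frac{1}{1 + 2} = - \frac{8}{3} + \frac{1}{3} = - \frac{7}{3} \approx -2.3333$)
$N = 11$ ($N = 1 \cdot 6 \cdot 3 + 3 \left(- \frac{7}{3}\right) = 1 \cdot 18 - 7 = 18 - 7 = 11$)
$N 43 + 152 = 11 \cdot 43 + 152 = 473 + 152 = 625$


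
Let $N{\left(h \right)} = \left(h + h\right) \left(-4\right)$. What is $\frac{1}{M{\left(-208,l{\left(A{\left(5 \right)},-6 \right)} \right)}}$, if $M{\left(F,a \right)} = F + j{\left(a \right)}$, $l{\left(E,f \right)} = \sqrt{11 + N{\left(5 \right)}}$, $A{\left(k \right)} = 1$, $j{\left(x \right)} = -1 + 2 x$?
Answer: $- \frac{209}{43797} - \frac{2 i \sqrt{29}}{43797} \approx -0.004772 - 0.00024591 i$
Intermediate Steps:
$N{\left(h \right)} = - 8 h$ ($N{\left(h \right)} = 2 h \left(-4\right) = - 8 h$)
$l{\left(E,f \right)} = i \sqrt{29}$ ($l{\left(E,f \right)} = \sqrt{11 - 40} = \sqrt{-29} = i \sqrt{29}$)
$M{\left(F,a \right)} = -1 + F + 2 a$ ($M{\left(F,a \right)} = F + \left(-1 + 2 a\right) = -1 + F + 2 a$)
$\frac{1}{M{\left(-208,l{\left(A{\left(5 \right)},-6 \right)} \right)}} = \frac{1}{-1 - 208 + 2 i \sqrt{29}} = \frac{1}{-209 + 2 i \sqrt{29}}$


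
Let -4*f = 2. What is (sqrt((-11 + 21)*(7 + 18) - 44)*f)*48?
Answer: -24*sqrt(206) ≈ -344.46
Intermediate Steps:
f = -1/2 (f = -1/4*2 = -1/2 ≈ -0.50000)
(sqrt((-11 + 21)*(7 + 18) - 44)*f)*48 = (sqrt((-11 + 21)*(7 + 18) - 44)*(-1/2))*48 = (sqrt(10*25 - 44)*(-1/2))*48 = (sqrt(250 - 44)*(-1/2))*48 = (sqrt(206)*(-1/2))*48 = -sqrt(206)/2*48 = -24*sqrt(206)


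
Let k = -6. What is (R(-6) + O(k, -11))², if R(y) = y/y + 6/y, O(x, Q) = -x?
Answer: 36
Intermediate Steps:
R(y) = 1 + 6/y
(R(-6) + O(k, -11))² = ((6 - 6)/(-6) - 1*(-6))² = (-⅙*0 + 6)² = (0 + 6)² = 6² = 36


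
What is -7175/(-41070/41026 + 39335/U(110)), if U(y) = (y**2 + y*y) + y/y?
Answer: -712384387155/61982264 ≈ -11493.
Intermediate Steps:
U(y) = 1 + 2*y**2 (U(y) = (y**2 + y**2) + 1 = 2*y**2 + 1 = 1 + 2*y**2)
-7175/(-41070/41026 + 39335/U(110)) = -7175/(-41070/41026 + 39335/(1 + 2*110**2)) = -7175/(-41070*1/41026 + 39335/(1 + 2*12100)) = -7175/(-20535/20513 + 39335/(1 + 24200)) = -7175/(-20535/20513 + 39335/24201) = -7175/309911320/496435113 = -7175*496435113/309911320 = -712384387155/61982264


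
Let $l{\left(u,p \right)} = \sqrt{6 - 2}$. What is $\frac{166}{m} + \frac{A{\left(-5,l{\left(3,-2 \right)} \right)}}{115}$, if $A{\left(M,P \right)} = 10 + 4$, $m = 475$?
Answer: $\frac{5148}{10925} \approx 0.47121$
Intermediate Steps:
$l{\left(u,p \right)} = 2$ ($l{\left(u,p \right)} = \sqrt{4} = 2$)
$A{\left(M,P \right)} = 14$
$\frac{166}{m} + \frac{A{\left(-5,l{\left(3,-2 \right)} \right)}}{115} = \frac{166}{475} + \frac{14}{115} = \frac{5148}{10925}$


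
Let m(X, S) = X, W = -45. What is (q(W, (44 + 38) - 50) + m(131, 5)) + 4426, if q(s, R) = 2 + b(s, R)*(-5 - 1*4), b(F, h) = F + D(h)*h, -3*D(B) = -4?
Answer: 4580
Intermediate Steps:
D(B) = 4/3 (D(B) = -1/3*(-4) = 4/3)
b(F, h) = F + 4*h/3
q(s, R) = 2 - 12*R - 9*s (q(s, R) = 2 + (s + 4*R/3)*(-5 - 1*4) = 2 + (s + 4*R/3)*(-5 - 4) = 2 + (s + 4*R/3)*(-9) = 2 + (-12*R - 9*s) = 2 - 12*R - 9*s)
(q(W, (44 + 38) - 50) + m(131, 5)) + 4426 = ((2 - 12*((44 + 38) - 50) - 9*(-45)) + 131) + 4426 = ((2 - 12*(82 - 50) + 405) + 131) + 4426 = ((2 - 12*32 + 405) + 131) + 4426 = ((2 - 384 + 405) + 131) + 4426 = (23 + 131) + 4426 = 154 + 4426 = 4580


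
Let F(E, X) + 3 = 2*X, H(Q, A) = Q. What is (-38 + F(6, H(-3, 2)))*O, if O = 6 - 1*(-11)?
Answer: -799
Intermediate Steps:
O = 17 (O = 6 + 11 = 17)
F(E, X) = -3 + 2*X
(-38 + F(6, H(-3, 2)))*O = (-38 + (-3 + 2*(-3)))*17 = (-38 + (-3 - 6))*17 = (-38 - 9)*17 = -47*17 = -799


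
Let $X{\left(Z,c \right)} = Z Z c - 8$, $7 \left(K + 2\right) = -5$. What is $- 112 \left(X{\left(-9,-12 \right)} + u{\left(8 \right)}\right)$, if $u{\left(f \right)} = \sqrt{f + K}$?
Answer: $109760 - 16 \sqrt{259} \approx 1.095 \cdot 10^{5}$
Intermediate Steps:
$K = - \frac{19}{7}$ ($K = -2 + \frac{1}{7} \left(-5\right) = -2 - \frac{5}{7} = - \frac{19}{7} \approx -2.7143$)
$u{\left(f \right)} = \sqrt{- \frac{19}{7} + f}$ ($u{\left(f \right)} = \sqrt{f - \frac{19}{7}} = \sqrt{- \frac{19}{7} + f}$)
$X{\left(Z,c \right)} = -8 + c Z^{2}$ ($X{\left(Z,c \right)} = Z^{2} c - 8 = c Z^{2} - 8 = -8 + c Z^{2}$)
$- 112 \left(X{\left(-9,-12 \right)} + u{\left(8 \right)}\right) = - 112 \left(\left(-8 - 12 \left(-9\right)^{2}\right) + \frac{\sqrt{-133 + 49 \cdot 8}}{7}\right) = - 112 \left(\left(-8 - 972\right) + \frac{\sqrt{-133 + 392}}{7}\right) = - 112 \left(\left(-8 - 972\right) + \frac{\sqrt{259}}{7}\right) = - 112 \left(-980 + \frac{\sqrt{259}}{7}\right) = 109760 - 16 \sqrt{259}$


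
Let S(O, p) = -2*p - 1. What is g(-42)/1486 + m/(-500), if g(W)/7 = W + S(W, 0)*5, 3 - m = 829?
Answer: 132867/92875 ≈ 1.4306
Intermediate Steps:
S(O, p) = -1 - 2*p
m = -826 (m = 3 - 1*829 = 3 - 829 = -826)
g(W) = -35 + 7*W (g(W) = 7*(W + (-1 - 2*0)*5) = 7*(W + (-1 + 0)*5) = 7*(W - 1*5) = 7*(W - 5) = 7*(-5 + W) = -35 + 7*W)
g(-42)/1486 + m/(-500) = (-35 + 7*(-42))/1486 - 826/(-500) = (-35 - 294)*(1/1486) - 826*(-1/500) = -329*1/1486 + 413/250 = -329/1486 + 413/250 = 132867/92875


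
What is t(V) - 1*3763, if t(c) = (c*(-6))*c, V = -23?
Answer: -6937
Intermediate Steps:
t(c) = -6*c² (t(c) = (-6*c)*c = -6*c²)
t(V) - 1*3763 = -6*(-23)² - 1*3763 = -6*529 - 3763 = -3174 - 3763 = -6937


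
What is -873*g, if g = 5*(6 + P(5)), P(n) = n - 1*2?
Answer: -39285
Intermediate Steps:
P(n) = -2 + n (P(n) = n - 2 = -2 + n)
g = 45 (g = 5*(6 + (-2 + 5)) = 5*(6 + 3) = 5*9 = 45)
-873*g = -873*45 = -39285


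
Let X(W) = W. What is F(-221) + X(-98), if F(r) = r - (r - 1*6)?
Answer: -92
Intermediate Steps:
F(r) = 6 (F(r) = r - (r - 6) = r - (-6 + r) = r + (6 - r) = 6)
F(-221) + X(-98) = 6 - 98 = -92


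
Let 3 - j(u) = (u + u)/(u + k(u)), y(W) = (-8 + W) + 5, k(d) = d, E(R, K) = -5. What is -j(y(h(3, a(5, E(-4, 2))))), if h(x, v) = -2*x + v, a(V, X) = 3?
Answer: -2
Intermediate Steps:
h(x, v) = v - 2*x
y(W) = -3 + W
j(u) = 2 (j(u) = 3 - (u + u)/(u + u) = 3 - 2*u/(2*u) = 3 - 2*u*1/(2*u) = 3 - 1*1 = 3 - 1 = 2)
-j(y(h(3, a(5, E(-4, 2))))) = -1*2 = -2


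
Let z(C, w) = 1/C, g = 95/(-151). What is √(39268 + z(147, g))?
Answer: √17317191/21 ≈ 198.16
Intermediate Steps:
g = -95/151 (g = 95*(-1/151) = -95/151 ≈ -0.62914)
√(39268 + z(147, g)) = √(39268 + 1/147) = √(5772397/147) = √17317191/21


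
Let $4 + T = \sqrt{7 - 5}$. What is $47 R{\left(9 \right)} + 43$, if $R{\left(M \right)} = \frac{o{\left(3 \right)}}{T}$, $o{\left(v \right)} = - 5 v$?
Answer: $\frac{1711}{7} + \frac{705 \sqrt{2}}{14} \approx 315.64$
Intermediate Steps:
$T = -4 + \sqrt{2}$ ($T = -4 + \sqrt{7 - 5} = -4 + \sqrt{2} \approx -2.5858$)
$R{\left(M \right)} = - \frac{15}{-4 + \sqrt{2}}$ ($R{\left(M \right)} = \frac{\left(-5\right) 3}{-4 + \sqrt{2}} = - \frac{15}{-4 + \sqrt{2}}$)
$47 R{\left(9 \right)} + 43 = 47 \left(\frac{30}{7} + \frac{15 \sqrt{2}}{14}\right) + 43 = \left(\frac{1410}{7} + \frac{705 \sqrt{2}}{14}\right) + 43 = \frac{1711}{7} + \frac{705 \sqrt{2}}{14}$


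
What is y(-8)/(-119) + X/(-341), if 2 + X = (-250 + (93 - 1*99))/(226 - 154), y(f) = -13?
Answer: 45847/365211 ≈ 0.12554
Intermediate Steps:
X = -50/9 (X = -2 + (-250 + (93 - 1*99))/(226 - 154) = -2 + (-250 + (93 - 99))/72 = -2 + (-250 - 6)*(1/72) = -2 - 256*1/72 = -2 - 32/9 = -50/9 ≈ -5.5556)
y(-8)/(-119) + X/(-341) = -13/(-119) - 50/9/(-341) = -13*(-1/119) - 50/9*(-1/341) = 13/119 + 50/3069 = 45847/365211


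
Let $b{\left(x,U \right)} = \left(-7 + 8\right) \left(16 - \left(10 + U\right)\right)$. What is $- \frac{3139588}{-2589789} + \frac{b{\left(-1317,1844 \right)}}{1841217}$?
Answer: $\frac{641766974046}{529818170357} \approx 1.2113$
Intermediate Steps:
$b{\left(x,U \right)} = 6 - U$ ($b{\left(x,U \right)} = 1 \left(6 - U\right) = 6 - U$)
$- \frac{3139588}{-2589789} + \frac{b{\left(-1317,1844 \right)}}{1841217} = - \frac{3139588}{-2589789} + \frac{6 - 1844}{1841217} = \left(-3139588\right) \left(- \frac{1}{2589789}\right) + \left(6 - 1844\right) \frac{1}{1841217} = \frac{3139588}{2589789} - \frac{1838}{1841217} = \frac{641766974046}{529818170357}$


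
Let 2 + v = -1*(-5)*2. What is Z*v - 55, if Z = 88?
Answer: 649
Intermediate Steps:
v = 8 (v = -2 - 1*(-5)*2 = -2 + 5*2 = -2 + 10 = 8)
Z*v - 55 = 88*8 - 55 = 704 - 55 = 649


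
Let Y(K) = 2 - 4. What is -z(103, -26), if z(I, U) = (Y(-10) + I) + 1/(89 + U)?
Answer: -6364/63 ≈ -101.02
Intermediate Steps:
Y(K) = -2
z(I, U) = -2 + I + 1/(89 + U) (z(I, U) = (-2 + I) + 1/(89 + U) = -2 + I + 1/(89 + U))
-z(103, -26) = -(-177 - 2*(-26) + 89*103 + 103*(-26))/(89 - 26) = -(-177 + 52 + 9167 - 2678)/63 = -6364/63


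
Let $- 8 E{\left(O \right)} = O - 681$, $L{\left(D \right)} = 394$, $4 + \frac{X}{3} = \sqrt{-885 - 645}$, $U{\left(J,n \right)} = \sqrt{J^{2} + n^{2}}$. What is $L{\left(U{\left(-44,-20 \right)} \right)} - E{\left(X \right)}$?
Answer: $\frac{2459}{8} + \frac{9 i \sqrt{170}}{8} \approx 307.38 + 14.668 i$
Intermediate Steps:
$X = -12 + 9 i \sqrt{170}$ ($X = -12 + 3 \sqrt{-885 - 645} = -12 + 3 \sqrt{-1530} = -12 + 3 \cdot 3 i \sqrt{170} = -12 + 9 i \sqrt{170} \approx -12.0 + 117.35 i$)
$E{\left(O \right)} = \frac{681}{8} - \frac{O}{8}$ ($E{\left(O \right)} = - \frac{O - 681}{8} = - \frac{-681 + O}{8} = \frac{681}{8} - \frac{O}{8}$)
$L{\left(U{\left(-44,-20 \right)} \right)} - E{\left(X \right)} = 394 - \left(\frac{681}{8} - \frac{-12 + 9 i \sqrt{170}}{8}\right) = 394 - \left(\frac{681}{8} + \left(\frac{3}{2} - \frac{9 i \sqrt{170}}{8}\right)\right) = 394 - \left(\frac{693}{8} - \frac{9 i \sqrt{170}}{8}\right) = \frac{2459}{8} + \frac{9 i \sqrt{170}}{8}$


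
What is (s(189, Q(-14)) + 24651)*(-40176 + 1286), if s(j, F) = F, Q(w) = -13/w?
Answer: -6710994515/7 ≈ -9.5871e+8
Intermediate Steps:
(s(189, Q(-14)) + 24651)*(-40176 + 1286) = (-13/(-14) + 24651)*(-40176 + 1286) = (-13*(-1/14) + 24651)*(-38890) = (13/14 + 24651)*(-38890) = (345127/14)*(-38890) = -6710994515/7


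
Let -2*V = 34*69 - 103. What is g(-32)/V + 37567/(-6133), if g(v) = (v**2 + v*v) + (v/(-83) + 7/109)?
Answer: -989642878157/124453417993 ≈ -7.9519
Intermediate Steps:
g(v) = 7/109 + 2*v**2 - v/83 (g(v) = (v**2 + v**2) + (v*(-1/83) + 7*(1/109)) = 2*v**2 + (-v/83 + 7/109) = 2*v**2 + (7/109 - v/83) = 7/109 + 2*v**2 - v/83)
V = -2243/2 (V = -(34*69 - 103)/2 = -(2346 - 103)/2 = -1/2*2243 = -2243/2 ≈ -1121.5)
g(-32)/V + 37567/(-6133) = (7/109 + 2*(-32)**2 - 1/83*(-32))/(-2243/2) + 37567/(-6133) = (7/109 + 2*1024 + 32/83)*(-2/2243) + 37567*(-1/6133) = (7/109 + 2048 + 32/83)*(-2/2243) - 37567/6133 = (18532325/9047)*(-2/2243) - 37567/6133 = -37064650/20292421 - 37567/6133 = -989642878157/124453417993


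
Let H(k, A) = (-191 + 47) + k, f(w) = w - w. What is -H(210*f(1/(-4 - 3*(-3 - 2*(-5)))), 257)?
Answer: 144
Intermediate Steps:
f(w) = 0
H(k, A) = -144 + k
-H(210*f(1/(-4 - 3*(-3 - 2*(-5)))), 257) = -(-144 + 210*0) = -(-144 + 0) = -1*(-144) = 144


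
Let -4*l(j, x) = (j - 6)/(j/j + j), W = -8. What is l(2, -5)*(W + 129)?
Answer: 121/3 ≈ 40.333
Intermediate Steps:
l(j, x) = -(-6 + j)/(4*(1 + j)) (l(j, x) = -(j - 6)/(4*(j/j + j)) = -(-6 + j)/(4*(1 + j)))
l(2, -5)*(W + 129) = ((6 - 1*2)/(4*(1 + 2)))*(-8 + 129) = ((1/4)*(6 - 2)/3)*121 = ((1/4)*(1/3)*4)*121 = (1/3)*121 = 121/3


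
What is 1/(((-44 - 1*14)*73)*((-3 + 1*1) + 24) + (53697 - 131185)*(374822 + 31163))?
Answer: -1/31459058828 ≈ -3.1787e-11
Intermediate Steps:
1/(((-44 - 1*14)*73)*((-3 + 1*1) + 24) + (53697 - 131185)*(374822 + 31163)) = 1/(((-44 - 14)*73)*((-3 + 1) + 24) - 77488*405985) = 1/((-58*73)*(-2 + 24) - 31458965680) = 1/(-4234*22 - 31458965680) = 1/(-93148 - 31458965680) = 1/(-31459058828) = -1/31459058828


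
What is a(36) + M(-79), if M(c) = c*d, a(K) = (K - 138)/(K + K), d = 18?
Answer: -17081/12 ≈ -1423.4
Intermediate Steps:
a(K) = (-138 + K)/(2*K) (a(K) = (-138 + K)/((2*K)) = (-138 + K)*(1/(2*K)) = (-138 + K)/(2*K))
M(c) = 18*c (M(c) = c*18 = 18*c)
a(36) + M(-79) = (½)*(-138 + 36)/36 + 18*(-79) = (½)*(1/36)*(-102) - 1422 = -17/12 - 1422 = -17081/12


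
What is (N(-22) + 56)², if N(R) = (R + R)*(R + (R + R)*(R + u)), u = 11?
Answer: 410953984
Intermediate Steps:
N(R) = 2*R*(R + 2*R*(11 + R)) (N(R) = (R + R)*(R + (R + R)*(R + 11)) = (2*R)*(R + (2*R)*(11 + R)) = (2*R)*(R + 2*R*(11 + R)) = 2*R*(R + 2*R*(11 + R)))
(N(-22) + 56)² = ((-22)²*(46 + 4*(-22)) + 56)² = (484*(46 - 88) + 56)² = (484*(-42) + 56)² = (-20328 + 56)² = (-20272)² = 410953984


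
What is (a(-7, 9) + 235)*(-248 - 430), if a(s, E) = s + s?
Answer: -149838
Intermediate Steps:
a(s, E) = 2*s
(a(-7, 9) + 235)*(-248 - 430) = (2*(-7) + 235)*(-248 - 430) = (-14 + 235)*(-678) = 221*(-678) = -149838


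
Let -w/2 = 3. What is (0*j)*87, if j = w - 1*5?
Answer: 0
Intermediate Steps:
w = -6 (w = -2*3 = -6)
j = -11 (j = -6 - 1*5 = -6 - 5 = -11)
(0*j)*87 = (0*(-11))*87 = 0*87 = 0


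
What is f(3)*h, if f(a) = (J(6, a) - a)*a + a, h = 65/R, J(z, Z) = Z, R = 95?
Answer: 39/19 ≈ 2.0526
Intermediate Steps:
h = 13/19 (h = 65/95 = 65*(1/95) = 13/19 ≈ 0.68421)
f(a) = a (f(a) = (a - a)*a + a = 0*a + a = 0 + a = a)
f(3)*h = 3*(13/19) = 39/19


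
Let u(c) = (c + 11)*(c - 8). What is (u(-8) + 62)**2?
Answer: 196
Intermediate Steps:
u(c) = (-8 + c)*(11 + c) (u(c) = (11 + c)*(-8 + c) = (-8 + c)*(11 + c))
(u(-8) + 62)**2 = ((-88 + (-8)**2 + 3*(-8)) + 62)**2 = ((-88 + 64 - 24) + 62)**2 = (-48 + 62)**2 = 14**2 = 196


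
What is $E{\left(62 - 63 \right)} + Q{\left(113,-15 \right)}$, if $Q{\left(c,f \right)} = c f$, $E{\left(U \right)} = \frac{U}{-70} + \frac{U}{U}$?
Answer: $- \frac{118579}{70} \approx -1694.0$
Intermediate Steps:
$E{\left(U \right)} = 1 - \frac{U}{70}$ ($E{\left(U \right)} = U \left(- \frac{1}{70}\right) + 1 = - \frac{U}{70} + 1 = 1 - \frac{U}{70}$)
$E{\left(62 - 63 \right)} + Q{\left(113,-15 \right)} = \left(1 - \frac{62 - 63}{70}\right) + 113 \left(-15\right) = \left(1 - - \frac{1}{70}\right) - 1695 = \left(1 + \frac{1}{70}\right) - 1695 = \frac{71}{70} - 1695 = - \frac{118579}{70}$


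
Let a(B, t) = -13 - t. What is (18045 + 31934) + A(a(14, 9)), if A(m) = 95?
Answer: 50074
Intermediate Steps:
(18045 + 31934) + A(a(14, 9)) = (18045 + 31934) + 95 = 49979 + 95 = 50074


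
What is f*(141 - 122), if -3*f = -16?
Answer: 304/3 ≈ 101.33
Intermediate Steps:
f = 16/3 (f = -⅓*(-16) = 16/3 ≈ 5.3333)
f*(141 - 122) = 16*(141 - 122)/3 = (16/3)*19 = 304/3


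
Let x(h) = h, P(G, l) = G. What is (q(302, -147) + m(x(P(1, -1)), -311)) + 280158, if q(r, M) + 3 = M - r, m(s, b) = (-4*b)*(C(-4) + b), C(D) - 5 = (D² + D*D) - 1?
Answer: -62394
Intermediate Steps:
C(D) = 4 + 2*D² (C(D) = 5 + ((D² + D*D) - 1) = 5 + ((D² + D²) - 1) = 5 + (2*D² - 1) = 5 + (-1 + 2*D²) = 4 + 2*D²)
m(s, b) = -4*b*(36 + b) (m(s, b) = (-4*b)*((4 + 2*(-4)²) + b) = (-4*b)*((4 + 2*16) + b) = (-4*b)*((4 + 32) + b) = (-4*b)*(36 + b) = -4*b*(36 + b))
q(r, M) = -3 + M - r (q(r, M) = -3 + (M - r) = -3 + M - r)
(q(302, -147) + m(x(P(1, -1)), -311)) + 280158 = ((-3 - 147 - 1*302) - 4*(-311)*(36 - 311)) + 280158 = ((-3 - 147 - 302) - 4*(-311)*(-275)) + 280158 = (-452 - 342100) + 280158 = -342552 + 280158 = -62394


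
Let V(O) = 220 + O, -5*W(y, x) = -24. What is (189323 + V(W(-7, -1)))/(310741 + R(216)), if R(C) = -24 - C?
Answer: 947739/1552505 ≈ 0.61046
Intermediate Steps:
W(y, x) = 24/5 (W(y, x) = -1/5*(-24) = 24/5)
(189323 + V(W(-7, -1)))/(310741 + R(216)) = (189323 + (220 + 24/5))/(310741 + (-24 - 1*216)) = (189323 + 1124/5)/(310741 + (-24 - 216)) = 947739/(5*(310741 - 240)) = (947739/5)/310501 = (947739/5)*(1/310501) = 947739/1552505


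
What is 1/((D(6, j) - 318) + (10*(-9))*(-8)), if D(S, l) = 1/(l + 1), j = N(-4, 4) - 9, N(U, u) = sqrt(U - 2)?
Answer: 28132/11305849 + I*sqrt(6)/11305849 ≈ 0.0024883 + 2.1666e-7*I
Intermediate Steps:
N(U, u) = sqrt(-2 + U)
j = -9 + I*sqrt(6) (j = sqrt(-2 - 4) - 9 = sqrt(-6) - 9 = I*sqrt(6) - 9 = -9 + I*sqrt(6) ≈ -9.0 + 2.4495*I)
D(S, l) = 1/(1 + l)
1/((D(6, j) - 318) + (10*(-9))*(-8)) = 1/((1/(1 + (-9 + I*sqrt(6))) - 318) + (10*(-9))*(-8)) = 1/((1/(-8 + I*sqrt(6)) - 318) - 90*(-8)) = 1/((-318 + 1/(-8 + I*sqrt(6))) + 720) = 1/(402 + 1/(-8 + I*sqrt(6)))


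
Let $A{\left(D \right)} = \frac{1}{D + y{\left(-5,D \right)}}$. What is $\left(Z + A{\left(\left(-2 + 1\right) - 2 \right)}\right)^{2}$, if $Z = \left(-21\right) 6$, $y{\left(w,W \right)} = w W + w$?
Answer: $\frac{776161}{49} \approx 15840.0$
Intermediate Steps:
$y{\left(w,W \right)} = w + W w$ ($y{\left(w,W \right)} = W w + w = w + W w$)
$A{\left(D \right)} = \frac{1}{-5 - 4 D}$ ($A{\left(D \right)} = \frac{1}{D - 5 \left(1 + D\right)} = \frac{1}{D - \left(5 + 5 D\right)} = \frac{1}{-5 - 4 D}$)
$Z = -126$
$\left(Z + A{\left(\left(-2 + 1\right) - 2 \right)}\right)^{2} = \left(-126 + \frac{1}{-5 - 4 \left(\left(-2 + 1\right) - 2\right)}\right)^{2} = \left(-126 + \frac{1}{-5 - 4 \left(-1 - 2\right)}\right)^{2} = \left(-126 + \frac{1}{-5 - -12}\right)^{2} = \left(-126 + \frac{1}{-5 + 12}\right)^{2} = \left(-126 + \frac{1}{7}\right)^{2} = \left(- \frac{881}{7}\right)^{2} = \frac{776161}{49}$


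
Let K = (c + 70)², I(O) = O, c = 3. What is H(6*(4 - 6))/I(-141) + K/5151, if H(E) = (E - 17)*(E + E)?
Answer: -944569/242097 ≈ -3.9016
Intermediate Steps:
K = 5329 (K = (3 + 70)² = 73² = 5329)
H(E) = 2*E*(-17 + E) (H(E) = (-17 + E)*(2*E) = 2*E*(-17 + E))
H(6*(4 - 6))/I(-141) + K/5151 = (2*(6*(4 - 6))*(-17 + 6*(4 - 6)))/(-141) + 5329/5151 = (2*(6*(-2))*(-17 + 6*(-2)))*(-1/141) + 5329*(1/5151) = (2*(-12)*(-17 - 12))*(-1/141) + 5329/5151 = (2*(-12)*(-29))*(-1/141) + 5329/5151 = 696*(-1/141) + 5329/5151 = -232/47 + 5329/5151 = -944569/242097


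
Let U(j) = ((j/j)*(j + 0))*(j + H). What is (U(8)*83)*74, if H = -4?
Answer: 196544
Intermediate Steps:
U(j) = j*(-4 + j) (U(j) = ((j/j)*(j + 0))*(j - 4) = (1*j)*(-4 + j) = j*(-4 + j))
(U(8)*83)*74 = ((8*(-4 + 8))*83)*74 = ((8*4)*83)*74 = (32*83)*74 = 2656*74 = 196544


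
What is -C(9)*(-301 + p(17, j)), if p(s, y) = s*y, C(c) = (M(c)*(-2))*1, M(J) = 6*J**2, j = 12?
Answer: -94284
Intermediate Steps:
C(c) = -12*c**2 (C(c) = ((6*c**2)*(-2))*1 = -12*c**2*1 = -12*c**2)
-C(9)*(-301 + p(17, j)) = -(-12*9**2)*(-301 + 17*12) = -(-12*81)*(-301 + 204) = -(-972)*(-97) = -1*94284 = -94284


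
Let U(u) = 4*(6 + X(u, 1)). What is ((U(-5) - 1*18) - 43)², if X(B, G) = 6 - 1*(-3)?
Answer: 1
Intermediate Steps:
X(B, G) = 9 (X(B, G) = 6 + 3 = 9)
U(u) = 60 (U(u) = 4*(6 + 9) = 4*15 = 60)
((U(-5) - 1*18) - 43)² = ((60 - 1*18) - 43)² = ((60 - 18) - 43)² = (42 - 43)² = (-1)² = 1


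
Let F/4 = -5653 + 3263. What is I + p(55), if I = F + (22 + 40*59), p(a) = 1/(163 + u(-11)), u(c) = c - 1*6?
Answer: -1047987/146 ≈ -7178.0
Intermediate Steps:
u(c) = -6 + c (u(c) = c - 6 = -6 + c)
F = -9560 (F = 4*(-5653 + 3263) = 4*(-2390) = -9560)
p(a) = 1/146 (p(a) = 1/(163 + (-6 - 11)) = 1/(163 - 17) = 1/146)
I = -7178 (I = -9560 + (22 + 40*59) = -9560 + (22 + 2360) = -9560 + 2382 = -7178)
I + p(55) = -7178 + 1/146 = -1047987/146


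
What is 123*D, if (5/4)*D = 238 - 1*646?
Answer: -200736/5 ≈ -40147.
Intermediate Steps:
D = -1632/5 (D = 4*(238 - 1*646)/5 = 4*(238 - 646)/5 = (4/5)*(-408) = -1632/5 ≈ -326.40)
123*D = 123*(-1632/5) = -200736/5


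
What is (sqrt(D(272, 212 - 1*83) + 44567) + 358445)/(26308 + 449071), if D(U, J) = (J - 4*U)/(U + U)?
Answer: 358445/475379 + 3*sqrt(91586514)/64651544 ≈ 0.75446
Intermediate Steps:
D(U, J) = (J - 4*U)/(2*U) (D(U, J) = (J - 4*U)/((2*U)) = (J - 4*U)*(1/(2*U)) = (J - 4*U)/(2*U))
(sqrt(D(272, 212 - 1*83) + 44567) + 358445)/(26308 + 449071) = (sqrt((-2 + (1/2)*(212 - 1*83)/272) + 44567) + 358445)/(26308 + 449071) = (sqrt((-2 + (1/2)*(212 - 83)*(1/272)) + 44567) + 358445)/475379 = (sqrt((-2 + (1/2)*129*(1/272)) + 44567) + 358445)*(1/475379) = (sqrt((-2 + 129/544) + 44567) + 358445)*(1/475379) = (sqrt(-959/544 + 44567) + 358445)*(1/475379) = (sqrt(24243489/544) + 358445)*(1/475379) = (3*sqrt(91586514)/136 + 358445)*(1/475379) = (358445 + 3*sqrt(91586514)/136)*(1/475379) = 358445/475379 + 3*sqrt(91586514)/64651544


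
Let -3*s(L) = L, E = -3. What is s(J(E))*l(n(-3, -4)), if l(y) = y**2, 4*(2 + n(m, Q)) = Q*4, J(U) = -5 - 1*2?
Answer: 84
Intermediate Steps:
J(U) = -7 (J(U) = -5 - 2 = -7)
s(L) = -L/3
n(m, Q) = -2 + Q (n(m, Q) = -2 + (Q*4)/4 = -2 + (4*Q)/4 = -2 + Q)
s(J(E))*l(n(-3, -4)) = (-1/3*(-7))*(-2 - 4)**2 = (7/3)*(-6)**2 = (7/3)*36 = 84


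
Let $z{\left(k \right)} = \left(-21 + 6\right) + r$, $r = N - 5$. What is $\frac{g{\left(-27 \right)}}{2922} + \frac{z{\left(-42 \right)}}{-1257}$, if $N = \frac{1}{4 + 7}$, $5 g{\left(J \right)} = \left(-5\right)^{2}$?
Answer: $\frac{236351}{13467498} \approx 0.01755$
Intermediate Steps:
$g{\left(J \right)} = 5$ ($g{\left(J \right)} = \frac{\left(-5\right)^{2}}{5} = \frac{1}{5} \cdot 25 = 5$)
$N = \frac{1}{11} \approx 0.090909$
$r = - \frac{54}{11}$ ($r = \frac{1}{11} - 5 = - \frac{54}{11} \approx -4.9091$)
$z{\left(k \right)} = - \frac{219}{11}$ ($z{\left(k \right)} = \left(-21 + 6\right) - \frac{54}{11} = -15 - \frac{54}{11} = - \frac{219}{11}$)
$\frac{g{\left(-27 \right)}}{2922} + \frac{z{\left(-42 \right)}}{-1257} = \frac{5}{2922} - \frac{219}{11 \left(-1257\right)} = 5 \cdot \frac{1}{2922} - - \frac{73}{4609} = \frac{5}{2922} + \frac{73}{4609} = \frac{236351}{13467498}$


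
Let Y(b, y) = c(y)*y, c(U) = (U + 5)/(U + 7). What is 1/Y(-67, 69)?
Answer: 38/2553 ≈ 0.014884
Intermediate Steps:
c(U) = (5 + U)/(7 + U)
Y(b, y) = y*(5 + y)/(7 + y) (Y(b, y) = ((5 + y)/(7 + y))*y = y*(5 + y)/(7 + y))
1/Y(-67, 69) = 1/(69*(5 + 69)/(7 + 69)) = 1/(69*74/76) = 1/(69*(1/76)*74) = 1/(2553/38) = 38/2553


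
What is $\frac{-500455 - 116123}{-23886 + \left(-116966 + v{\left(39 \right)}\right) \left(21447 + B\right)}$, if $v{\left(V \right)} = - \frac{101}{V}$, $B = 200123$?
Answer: $\frac{12023271}{505376709152} \approx 2.3791 \cdot 10^{-5}$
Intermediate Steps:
$\frac{-500455 - 116123}{-23886 + \left(-116966 + v{\left(39 \right)}\right) \left(21447 + B\right)} = \frac{-500455 - 116123}{-23886 + \left(-116966 - \frac{101}{39}\right) \left(21447 + 200123\right)} = - \frac{616578}{-23886 + \left(-116966 - \frac{101}{39}\right) 221570} = - \frac{616578}{-23886 - \frac{1010752486750}{39}} = - \frac{616578}{- \frac{1010753418304}{39}} = \left(-616578\right) \left(- \frac{39}{1010753418304}\right) = \frac{12023271}{505376709152}$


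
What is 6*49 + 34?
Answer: 328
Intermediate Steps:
6*49 + 34 = 294 + 34 = 328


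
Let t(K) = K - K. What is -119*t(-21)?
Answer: 0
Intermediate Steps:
t(K) = 0
-119*t(-21) = -119*0 = 0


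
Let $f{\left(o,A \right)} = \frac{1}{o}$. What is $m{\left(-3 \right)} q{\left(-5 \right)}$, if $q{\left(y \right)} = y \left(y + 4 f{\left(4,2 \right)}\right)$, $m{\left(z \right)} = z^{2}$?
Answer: $180$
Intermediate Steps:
$q{\left(y \right)} = y \left(1 + y\right)$ ($q{\left(y \right)} = y \left(y + \frac{4}{4}\right) = y \left(y + 4 \cdot \frac{1}{4}\right) = y \left(y + 1\right) = y \left(1 + y\right)$)
$m{\left(-3 \right)} q{\left(-5 \right)} = \left(-3\right)^{2} \left(- 5 \left(1 - 5\right)\right) = 9 \left(\left(-5\right) \left(-4\right)\right) = 9 \cdot 20 = 180$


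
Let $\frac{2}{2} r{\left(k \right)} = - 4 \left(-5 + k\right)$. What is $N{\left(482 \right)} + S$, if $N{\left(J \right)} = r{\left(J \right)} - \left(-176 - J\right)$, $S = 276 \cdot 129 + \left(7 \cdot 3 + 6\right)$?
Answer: $34381$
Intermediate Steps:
$S = 35631$ ($S = 35604 + \left(21 + 6\right) = 35604 + 27 = 35631$)
$r{\left(k \right)} = 20 - 4 k$ ($r{\left(k \right)} = - 4 \left(-5 + k\right) = 20 - 4 k$)
$N{\left(J \right)} = 196 - 3 J$ ($N{\left(J \right)} = \left(20 - 4 J\right) - \left(-176 - J\right) = \left(20 - 4 J\right) + \left(176 + J\right) = 196 - 3 J$)
$N{\left(482 \right)} + S = \left(196 - 1446\right) + 35631 = -1250 + 35631 = 34381$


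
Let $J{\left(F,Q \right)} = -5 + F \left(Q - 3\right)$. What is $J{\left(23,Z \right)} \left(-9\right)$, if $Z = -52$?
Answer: $11430$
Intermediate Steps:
$J{\left(F,Q \right)} = -5 + F \left(-3 + Q\right)$
$J{\left(23,Z \right)} \left(-9\right) = \left(-5 - 69 + 23 \left(-52\right)\right) \left(-9\right) = \left(-5 - 69 - 1196\right) \left(-9\right) = \left(-1270\right) \left(-9\right) = 11430$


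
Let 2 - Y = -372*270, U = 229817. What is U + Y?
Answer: 330259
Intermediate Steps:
Y = 100442 (Y = 2 - (-372)*270 = 2 - 1*(-100440) = 2 + 100440 = 100442)
U + Y = 229817 + 100442 = 330259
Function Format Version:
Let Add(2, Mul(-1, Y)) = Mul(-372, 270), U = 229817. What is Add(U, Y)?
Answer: 330259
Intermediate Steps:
Y = 100442 (Y = Add(2, Mul(-1, Mul(-372, 270))) = Add(2, Mul(-1, -100440)) = Add(2, 100440) = 100442)
Add(U, Y) = Add(229817, 100442) = 330259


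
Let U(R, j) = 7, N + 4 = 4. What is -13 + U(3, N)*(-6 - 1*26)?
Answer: -237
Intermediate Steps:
N = 0 (N = -4 + 4 = 0)
-13 + U(3, N)*(-6 - 1*26) = -13 + 7*(-6 - 1*26) = -13 + 7*(-6 - 26) = -13 + 7*(-32) = -13 - 224 = -237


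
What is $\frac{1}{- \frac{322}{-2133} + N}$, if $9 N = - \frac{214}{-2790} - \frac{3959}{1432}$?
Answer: $- \frac{1420322040}{209783539} \approx -6.7704$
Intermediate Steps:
$N = - \frac{5369581}{17978760}$ ($N = \frac{- \frac{214}{-2790} - \frac{3959}{1432}}{9} = \frac{\left(-214\right) \left(- \frac{1}{2790}\right) - \frac{3959}{1432}}{9} = \frac{\frac{107}{1395} - \frac{3959}{1432}}{9} = \frac{1}{9} \left(- \frac{5369581}{1997640}\right) = - \frac{5369581}{17978760} \approx -0.29866$)
$\frac{1}{- \frac{322}{-2133} + N} = \frac{1}{- \frac{322}{-2133} - \frac{5369581}{17978760}} = \frac{1}{\left(-322\right) \left(- \frac{1}{2133}\right) - \frac{5369581}{17978760}} = \frac{1}{\frac{322}{2133} - \frac{5369581}{17978760}} = \frac{1}{- \frac{209783539}{1420322040}} = - \frac{1420322040}{209783539}$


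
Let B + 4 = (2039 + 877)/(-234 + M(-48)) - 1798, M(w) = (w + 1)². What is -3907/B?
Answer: 7716325/3556034 ≈ 2.1699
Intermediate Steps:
M(w) = (1 + w)²
B = -3556034/1975 (B = -4 + ((2039 + 877)/(-234 + (1 - 48)²) - 1798) = -4 + (2916/(-234 + (-47)²) - 1798) = -4 + (2916/(-234 + 2209) - 1798) = -4 + (2916/1975 - 1798) = -4 - 3548134/1975 = -3556034/1975 ≈ -1800.5)
-3907/B = -3907/(-3556034/1975) = -3907*(-1975/3556034) = 7716325/3556034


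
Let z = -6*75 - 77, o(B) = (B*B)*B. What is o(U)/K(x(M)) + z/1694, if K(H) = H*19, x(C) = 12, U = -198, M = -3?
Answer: -1095801017/32186 ≈ -34046.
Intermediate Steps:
K(H) = 19*H
o(B) = B³ (o(B) = B²*B = B³)
z = -527 (z = -450 - 77 = -527)
o(U)/K(x(M)) + z/1694 = (-198)³/((19*12)) - 527/1694 = -7762392/228 - 527*1/1694 = -7762392*1/228 - 527/1694 = -646866/19 - 527/1694 = -1095801017/32186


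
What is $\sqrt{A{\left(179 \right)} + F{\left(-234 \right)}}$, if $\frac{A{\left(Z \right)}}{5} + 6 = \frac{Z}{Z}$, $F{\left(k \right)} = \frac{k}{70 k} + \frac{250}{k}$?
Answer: $\frac{i \sqrt{194178530}}{2730} \approx 5.1043 i$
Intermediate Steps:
$F{\left(k \right)} = \frac{1}{70} + \frac{250}{k}$ ($F{\left(k \right)} = k \frac{1}{70 k} + \frac{250}{k} = \frac{1}{70} + \frac{250}{k}$)
$A{\left(Z \right)} = -25$ ($A{\left(Z \right)} = -30 + 5 \frac{Z}{Z} = -30 + 5 \cdot 1 = -30 + 5 = -25$)
$\sqrt{A{\left(179 \right)} + F{\left(-234 \right)}} = \sqrt{-25 + \frac{17500 - 234}{70 \left(-234\right)}} = \sqrt{-25 + \frac{1}{70} \left(- \frac{1}{234}\right) 17266} = \sqrt{-25 - \frac{8633}{8190}} = \sqrt{- \frac{213383}{8190}} = \frac{i \sqrt{194178530}}{2730}$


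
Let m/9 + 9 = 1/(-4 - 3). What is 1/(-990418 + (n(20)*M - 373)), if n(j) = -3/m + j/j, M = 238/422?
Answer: -40512/40138901311 ≈ -1.0093e-6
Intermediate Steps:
M = 119/211 (M = 238*(1/422) = 119/211 ≈ 0.56398)
m = -576/7 (m = -81 + 9/(-4 - 3) = -81 + 9/(-7) = -81 + 9*(-1/7) = -81 - 9/7 = -576/7 ≈ -82.286)
n(j) = 199/192 (n(j) = -3/(-576/7) + j/j = -3*(-7/576) + 1 = 7/192 + 1 = 199/192)
1/(-990418 + (n(20)*M - 373)) = 1/(-990418 + ((199/192)*(119/211) - 373)) = 1/(-990418 + (23681/40512 - 373)) = 1/(-990418 - 15087295/40512) = 1/(-40138901311/40512) = -40512/40138901311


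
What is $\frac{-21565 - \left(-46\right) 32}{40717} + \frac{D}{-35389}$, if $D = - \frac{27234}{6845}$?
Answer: $- \frac{4866173319787}{9863192634485} \approx -0.49337$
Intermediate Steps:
$D = - \frac{27234}{6845}$ ($D = \left(-27234\right) \frac{1}{6845} = - \frac{27234}{6845} \approx -3.9787$)
$\frac{-21565 - \left(-46\right) 32}{40717} + \frac{D}{-35389} = \frac{-21565 - \left(-46\right) 32}{40717} - \frac{27234}{6845 \left(-35389\right)} = \left(-21565 - -1472\right) \frac{1}{40717} - - \frac{27234}{242237705} = \left(-21565 + 1472\right) \frac{1}{40717} + \frac{27234}{242237705} = \left(-20093\right) \frac{1}{40717} + \frac{27234}{242237705} = - \frac{20093}{40717} + \frac{27234}{242237705} = - \frac{4866173319787}{9863192634485}$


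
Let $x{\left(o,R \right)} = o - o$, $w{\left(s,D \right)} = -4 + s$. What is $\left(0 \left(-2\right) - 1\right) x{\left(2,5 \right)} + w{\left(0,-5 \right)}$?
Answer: $-4$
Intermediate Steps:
$x{\left(o,R \right)} = 0$
$\left(0 \left(-2\right) - 1\right) x{\left(2,5 \right)} + w{\left(0,-5 \right)} = \left(0 \left(-2\right) - 1\right) 0 + \left(-4 + 0\right) = \left(0 - 1\right) 0 - 4 = \left(-1\right) 0 - 4 = 0 - 4 = -4$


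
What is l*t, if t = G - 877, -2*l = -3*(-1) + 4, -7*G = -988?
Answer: 5151/2 ≈ 2575.5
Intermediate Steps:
G = 988/7 (G = -⅐*(-988) = 988/7 ≈ 141.14)
l = -7/2 (l = -(-3*(-1) + 4)/2 = -(3 + 4)/2 = -½*7 = -7/2 ≈ -3.5000)
t = -5151/7 (t = 988/7 - 877 = -5151/7 ≈ -735.86)
l*t = -7/2*(-5151/7) = 5151/2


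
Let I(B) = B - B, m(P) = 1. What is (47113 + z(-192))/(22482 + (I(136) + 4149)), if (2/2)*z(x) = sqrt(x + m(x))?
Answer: 4283/2421 + I*sqrt(191)/26631 ≈ 1.7691 + 0.00051895*I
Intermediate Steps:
z(x) = sqrt(1 + x) (z(x) = sqrt(x + 1) = sqrt(1 + x))
I(B) = 0
(47113 + z(-192))/(22482 + (I(136) + 4149)) = (47113 + sqrt(1 - 192))/(22482 + (0 + 4149)) = (47113 + sqrt(-191))/(22482 + 4149) = (47113 + I*sqrt(191))/26631 = (47113 + I*sqrt(191))*(1/26631) = 4283/2421 + I*sqrt(191)/26631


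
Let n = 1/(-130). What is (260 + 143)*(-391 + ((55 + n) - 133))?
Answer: -1890101/10 ≈ -1.8901e+5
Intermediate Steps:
n = -1/130 ≈ -0.0076923
(260 + 143)*(-391 + ((55 + n) - 133)) = (260 + 143)*(-391 + ((55 - 1/130) - 133)) = 403*(-391 + (7149/130 - 133)) = 403*(-391 - 10141/130) = 403*(-60971/130) = -1890101/10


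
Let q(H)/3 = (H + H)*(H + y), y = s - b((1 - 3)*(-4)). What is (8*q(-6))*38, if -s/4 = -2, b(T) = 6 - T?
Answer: -43776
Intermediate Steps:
s = 8 (s = -4*(-2) = 8)
y = 10 (y = 8 - (6 - (1 - 3)*(-4)) = 8 - (6 - (-2)*(-4)) = 8 - (6 - 1*8) = 8 - (6 - 8) = 8 - 1*(-2) = 8 + 2 = 10)
q(H) = 6*H*(10 + H) (q(H) = 3*((H + H)*(H + 10)) = 3*((2*H)*(10 + H)) = 3*(2*H*(10 + H)) = 6*H*(10 + H))
(8*q(-6))*38 = (8*(6*(-6)*(10 - 6)))*38 = (8*(6*(-6)*4))*38 = (8*(-144))*38 = -1152*38 = -43776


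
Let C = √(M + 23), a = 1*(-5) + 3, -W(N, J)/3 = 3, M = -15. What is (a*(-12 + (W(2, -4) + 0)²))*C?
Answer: -276*√2 ≈ -390.32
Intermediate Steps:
W(N, J) = -9 (W(N, J) = -3*3 = -9)
a = -2 (a = -5 + 3 = -2)
C = 2*√2 (C = √(-15 + 23) = √8 = 2*√2 ≈ 2.8284)
(a*(-12 + (W(2, -4) + 0)²))*C = (-2*(-12 + (-9 + 0)²))*(2*√2) = (-2*(-12 + (-9)²))*(2*√2) = (-2*(-12 + 81))*(2*√2) = (-2*69)*(2*√2) = -276*√2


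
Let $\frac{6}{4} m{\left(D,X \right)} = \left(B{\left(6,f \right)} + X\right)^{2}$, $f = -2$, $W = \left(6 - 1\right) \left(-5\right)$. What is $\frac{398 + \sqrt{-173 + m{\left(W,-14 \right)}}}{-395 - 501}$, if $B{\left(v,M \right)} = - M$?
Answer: $- \frac{199}{448} - \frac{i \sqrt{77}}{896} \approx -0.4442 - 0.0097935 i$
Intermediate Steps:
$W = -25$ ($W = 5 \left(-5\right) = -25$)
$m{\left(D,X \right)} = \frac{2 \left(2 + X\right)^{2}}{3}$ ($m{\left(D,X \right)} = \frac{2 \left(\left(-1\right) \left(-2\right) + X\right)^{2}}{3} = \frac{2 \left(2 + X\right)^{2}}{3}$)
$\frac{398 + \sqrt{-173 + m{\left(W,-14 \right)}}}{-395 - 501} = \frac{398 + \sqrt{-173 + \frac{2 \left(2 - 14\right)^{2}}{3}}}{-395 - 501} = \frac{398 + \sqrt{-173 + \frac{2 \left(-12\right)^{2}}{3}}}{-896} = \left(398 + \sqrt{-173 + \frac{2}{3} \cdot 144}\right) \left(- \frac{1}{896}\right) = \left(398 + \sqrt{-173 + 96}\right) \left(- \frac{1}{896}\right) = \left(398 + \sqrt{-77}\right) \left(- \frac{1}{896}\right) = \left(398 + i \sqrt{77}\right) \left(- \frac{1}{896}\right) = - \frac{199}{448} - \frac{i \sqrt{77}}{896}$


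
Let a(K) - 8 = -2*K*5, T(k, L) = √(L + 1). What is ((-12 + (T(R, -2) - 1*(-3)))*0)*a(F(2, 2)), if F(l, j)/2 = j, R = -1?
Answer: 0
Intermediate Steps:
F(l, j) = 2*j
T(k, L) = √(1 + L)
a(K) = 8 - 10*K (a(K) = 8 - 2*K*5 = 8 - 10*K)
((-12 + (T(R, -2) - 1*(-3)))*0)*a(F(2, 2)) = ((-12 + (√(1 - 2) - 1*(-3)))*0)*(8 - 20*2) = ((-12 + (√(-1) + 3))*0)*(8 - 10*4) = ((-12 + (I + 3))*0)*(8 - 40) = ((-12 + (3 + I))*0)*(-32) = ((-9 + I)*0)*(-32) = 0*(-32) = 0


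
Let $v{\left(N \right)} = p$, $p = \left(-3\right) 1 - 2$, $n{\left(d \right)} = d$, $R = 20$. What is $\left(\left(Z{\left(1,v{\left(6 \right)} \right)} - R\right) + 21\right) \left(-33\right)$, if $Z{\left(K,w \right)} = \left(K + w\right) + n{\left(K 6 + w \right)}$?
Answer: $66$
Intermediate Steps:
$p = -5$ ($p = -3 - 2 = -5$)
$v{\left(N \right)} = -5$
$Z{\left(K,w \right)} = 2 w + 7 K$ ($Z{\left(K,w \right)} = \left(K + w\right) + \left(K 6 + w\right) = \left(K + w\right) + \left(6 K + w\right) = \left(K + w\right) + \left(w + 6 K\right) = 2 w + 7 K$)
$\left(\left(Z{\left(1,v{\left(6 \right)} \right)} - R\right) + 21\right) \left(-33\right) = \left(\left(\left(2 \left(-5\right) + 7 \cdot 1\right) - 20\right) + 21\right) \left(-33\right) = \left(\left(\left(-10 + 7\right) - 20\right) + 21\right) \left(-33\right) = \left(\left(-3 - 20\right) + 21\right) \left(-33\right) = \left(-23 + 21\right) \left(-33\right) = \left(-2\right) \left(-33\right) = 66$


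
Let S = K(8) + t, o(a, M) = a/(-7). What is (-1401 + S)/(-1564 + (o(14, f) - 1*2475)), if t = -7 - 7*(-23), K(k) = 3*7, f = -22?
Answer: 1226/4041 ≈ 0.30339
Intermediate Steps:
K(k) = 21
o(a, M) = -a/7 (o(a, M) = a*(-⅐) = -a/7)
t = 154 (t = -7 + 161 = 154)
S = 175 (S = 21 + 154 = 175)
(-1401 + S)/(-1564 + (o(14, f) - 1*2475)) = (-1401 + 175)/(-1564 + (-⅐*14 - 1*2475)) = -1226/(-1564 + (-2 - 2475)) = -1226/(-1564 - 2477) = -1226/(-4041) = -1226*(-1/4041) = 1226/4041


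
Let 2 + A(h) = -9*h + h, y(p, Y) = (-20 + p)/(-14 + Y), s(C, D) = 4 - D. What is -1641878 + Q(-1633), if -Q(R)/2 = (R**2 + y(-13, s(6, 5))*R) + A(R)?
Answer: -34970974/5 ≈ -6.9942e+6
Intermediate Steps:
y(p, Y) = (-20 + p)/(-14 + Y)
A(h) = -2 - 8*h (A(h) = -2 + (-9*h + h) = -2 - 8*h)
Q(R) = 4 - 2*R**2 + 58*R/5 (Q(R) = -2*((R**2 + ((-20 - 13)/(-14 + (4 - 1*5)))*R) + (-2 - 8*R)) = -2*((R**2 + (-33/(-14 + (4 - 5)))*R) + (-2 - 8*R)) = -2*((R**2 + (-33/(-14 - 1))*R) + (-2 - 8*R)) = -2*((R**2 + (-33/(-15))*R) + (-2 - 8*R)) = -2*((R**2 + (-1/15*(-33))*R) + (-2 - 8*R)) = -2*((R**2 + 11*R/5) + (-2 - 8*R)) = -2*(-2 + R**2 - 29*R/5) = 4 - 2*R**2 + 58*R/5)
-1641878 + Q(-1633) = -1641878 + (4 - 2*(-1633)**2 + (58/5)*(-1633)) = -1641878 + (4 - 2*2666689 - 94714/5) = -1641878 + (4 - 5333378 - 94714/5) = -1641878 - 26761584/5 = -34970974/5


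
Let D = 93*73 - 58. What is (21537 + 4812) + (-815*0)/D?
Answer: 26349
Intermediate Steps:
D = 6731 (D = 6789 - 58 = 6731)
(21537 + 4812) + (-815*0)/D = (21537 + 4812) - 815*0/6731 = 26349 + 0*(1/6731) = 26349 + 0 = 26349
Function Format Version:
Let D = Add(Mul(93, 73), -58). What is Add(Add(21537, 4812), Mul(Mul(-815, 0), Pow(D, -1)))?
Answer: 26349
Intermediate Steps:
D = 6731 (D = Add(6789, -58) = 6731)
Add(Add(21537, 4812), Mul(Mul(-815, 0), Pow(D, -1))) = Add(Add(21537, 4812), Mul(Mul(-815, 0), Pow(6731, -1))) = Add(26349, Mul(0, Rational(1, 6731))) = Add(26349, 0) = 26349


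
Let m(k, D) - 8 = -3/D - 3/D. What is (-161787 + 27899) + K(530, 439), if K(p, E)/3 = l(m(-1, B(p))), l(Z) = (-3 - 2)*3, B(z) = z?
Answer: -133933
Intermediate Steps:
m(k, D) = 8 - 6/D (m(k, D) = 8 + (-3/D - 3/D) = 8 - 6/D)
l(Z) = -15 (l(Z) = -5*3 = -15)
K(p, E) = -45 (K(p, E) = 3*(-15) = -45)
(-161787 + 27899) + K(530, 439) = (-161787 + 27899) - 45 = -133888 - 45 = -133933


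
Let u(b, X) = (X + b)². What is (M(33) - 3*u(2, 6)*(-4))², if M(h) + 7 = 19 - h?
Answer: 558009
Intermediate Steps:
M(h) = 12 - h (M(h) = -7 + (19 - h) = 12 - h)
(M(33) - 3*u(2, 6)*(-4))² = ((12 - 1*33) - 3*(6 + 2)²*(-4))² = ((12 - 33) - 3*8²*(-4))² = (-21 - 3*64*(-4))² = (-21 - 192*(-4))² = (-21 + 768)² = 747² = 558009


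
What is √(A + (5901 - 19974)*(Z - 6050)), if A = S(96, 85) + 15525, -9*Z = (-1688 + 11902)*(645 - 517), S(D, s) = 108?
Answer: √19165343163/3 ≈ 46146.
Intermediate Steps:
Z = -1307392/9 (Z = -(-1688 + 11902)*(645 - 517)/9 = -10214*128/9 = -⅑*1307392 = -1307392/9 ≈ -1.4527e+5)
A = 15633 (A = 108 + 15525 = 15633)
√(A + (5901 - 19974)*(Z - 6050)) = √(15633 + (5901 - 19974)*(-1307392/9 - 6050)) = √(15633 - 14073*(-1361842/9)) = √(15633 + 6388400822/3) = √(6388447721/3) = √19165343163/3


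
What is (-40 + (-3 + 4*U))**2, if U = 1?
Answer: 1521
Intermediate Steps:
(-40 + (-3 + 4*U))**2 = (-40 + (-3 + 4*1))**2 = (-40 + (-3 + 4))**2 = (-40 + 1)**2 = (-39)**2 = 1521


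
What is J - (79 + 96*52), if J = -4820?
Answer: -9891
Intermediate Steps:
J - (79 + 96*52) = -4820 - (79 + 96*52) = -4820 - (79 + 4992) = -4820 - 1*5071 = -4820 - 5071 = -9891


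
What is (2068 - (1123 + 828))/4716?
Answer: 13/524 ≈ 0.024809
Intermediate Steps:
(2068 - (1123 + 828))/4716 = (2068 - 1*1951)*(1/4716) = (2068 - 1951)*(1/4716) = 117*(1/4716) = 13/524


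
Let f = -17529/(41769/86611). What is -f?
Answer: 72295439/1989 ≈ 36348.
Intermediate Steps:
f = -72295439/1989 (f = -17529/(41769*(1/86611)) = -17529/5967/12373 = -17529*12373/5967 = -72295439/1989 ≈ -36348.)
-f = -1*(-72295439/1989) = 72295439/1989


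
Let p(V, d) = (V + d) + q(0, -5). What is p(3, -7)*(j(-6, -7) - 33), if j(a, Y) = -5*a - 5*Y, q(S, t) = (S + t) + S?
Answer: -288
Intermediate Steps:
q(S, t) = t + 2*S
p(V, d) = -5 + V + d (p(V, d) = (V + d) + (-5 + 2*0) = (V + d) + (-5 + 0) = (V + d) - 5 = -5 + V + d)
j(a, Y) = -5*Y - 5*a
p(3, -7)*(j(-6, -7) - 33) = (-5 + 3 - 7)*((-5*(-7) - 5*(-6)) - 33) = -9*((35 + 30) - 33) = -9*(65 - 33) = -9*32 = -288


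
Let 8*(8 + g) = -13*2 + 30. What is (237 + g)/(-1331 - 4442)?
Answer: -459/11546 ≈ -0.039754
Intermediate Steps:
g = -15/2 (g = -8 + (-13*2 + 30)/8 = -8 + (-26 + 30)/8 = -8 + (1/8)*4 = -8 + 1/2 = -15/2 ≈ -7.5000)
(237 + g)/(-1331 - 4442) = (237 - 15/2)/(-1331 - 4442) = (459/2)/(-5773) = (459/2)*(-1/5773) = -459/11546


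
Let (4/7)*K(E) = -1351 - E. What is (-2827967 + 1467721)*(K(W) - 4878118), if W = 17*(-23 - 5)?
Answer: 13275046747431/2 ≈ 6.6375e+12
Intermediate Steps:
W = -476 (W = 17*(-28) = -476)
K(E) = -9457/4 - 7*E/4 (K(E) = 7*(-1351 - E)/4 = -9457/4 - 7*E/4)
(-2827967 + 1467721)*(K(W) - 4878118) = (-2827967 + 1467721)*((-9457/4 - 7/4*(-476)) - 4878118) = -1360246*((-9457/4 + 833) - 4878118) = -1360246*(-6125/4 - 4878118) = -1360246*(-19518597/4) = 13275046747431/2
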